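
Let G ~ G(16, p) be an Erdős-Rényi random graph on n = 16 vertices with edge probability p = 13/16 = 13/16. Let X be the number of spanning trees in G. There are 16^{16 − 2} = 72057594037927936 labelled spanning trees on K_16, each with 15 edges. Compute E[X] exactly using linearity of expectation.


K_16 has 16^{16 − 2} = 72057594037927936 labelled spanning trees.
For each such spanning tree H, let X_H = 1 if all 15 edges of H are present in G. Then P[X_H = 1] = p^{15} = (13/16)^{15} = 51185893014090757/1152921504606846976.
Summing the indicators: E[X] = Σ_H E[X_H] = 72057594037927936 · p^{15} = 72057594037927936 · 51185893014090757/1152921504606846976 = 51185893014090757/16.
Numerically: E[X] ≈ 3.199e+15.

E[X] = 72057594037927936 · (13/16)^{15} = 51185893014090757/16 ≈ 3.199e+15.


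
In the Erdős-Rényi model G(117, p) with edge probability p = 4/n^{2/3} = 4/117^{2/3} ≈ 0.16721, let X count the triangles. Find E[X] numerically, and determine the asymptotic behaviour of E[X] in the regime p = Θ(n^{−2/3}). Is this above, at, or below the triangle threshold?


Number of potential triangles: C(117, 3) = 260130.
Each occurs with probability p³ ≈ (0.16721)³ ≈ 4.6752867e-03.
By linearity: E[X] = C(117, 3)·p³ ≈ 260130 · 4.6752867e-03 ≈ 1216.18234.
Since α = 2/3 < 1, p = c/n^{2/3} ≫ 1/n is above the triangle threshold p ~ 1/n. Asymptotically E[X] ~ (c³/6)·n^{3(1−α)} = (4³/6)·n^{1} → ∞; triangles are abundant w.h.p.

E[X] ≈ 1216.18234; in regime p = Θ(1/n^{2/3}) E[X] diverges (above the triangle threshold p ~ 1/n).


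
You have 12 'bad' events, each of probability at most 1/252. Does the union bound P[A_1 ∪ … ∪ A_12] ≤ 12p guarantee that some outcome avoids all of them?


Union bound: P[∪_{i=1}^{12} A_i] ≤ Σ_i P[A_i] ≤ 12·p = 12·(1/252) = 1/21.
Numerically: 1/21 ≈ 0.047619.
Is 1/21 < 1? YES.
Since P[∪ A_i] ≤ 1/21 < 1, the complement has P[∩ A_i^c] ≥ 1 − 1/21 = 20/21 > 0, so some outcome avoids every A_i.

12·p = 1/21 ≈ 0.047619; existence CERTIFIED by the union bound.


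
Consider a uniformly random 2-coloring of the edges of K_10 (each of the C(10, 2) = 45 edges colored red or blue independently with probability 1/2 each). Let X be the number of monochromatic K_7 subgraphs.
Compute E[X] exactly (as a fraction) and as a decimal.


Let X = Σ_S X_S over the C(10, 7) = 120 subsets S of size 7, where X_S = 1 if the K_7 on S is monochromatic.
For a fixed S, the K_7 on S has C(7, 2) = 21 edges. P[all 21 edges red] = (1/2)^21, and likewise for blue, so P[monochromatic] = 2·(1/2)^21 = 2^{1 − 21} = 1/1048576.
By linearity: E[X] = C(10, 7) · 2^{1 − 21} = 120 · 1/1048576 = 15/131072.
Numerically: E[X] ≈ 0.000114.

E[X] = C(10,7)·2^(1−C(7,2)) = 15/131072 ≈ 0.000114.


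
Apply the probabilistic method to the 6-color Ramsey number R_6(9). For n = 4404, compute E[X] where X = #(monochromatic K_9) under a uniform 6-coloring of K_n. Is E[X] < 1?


E[X] = C(4404, 9) · 6^{1 − 36} = 1703375445537161676647015880 · 6^{−35} = 1703375445537161676647015880/1719070799748422591028658176.
As a reduced fraction: E[X] = 70973976897381736526958995/71627949989517607959527424 ≈ 0.991.
Is E[X] < 1? YES.
Since E[X] < 1, there exists a 6-coloring of K_{4404} with no monochromatic K_9; hence R_6(9) > 4404.

E[X] = 70973976897381736526958995/71627949989517607959527424 ≈ 0.991; E[X] < 1, so R_6(9) > 4404.


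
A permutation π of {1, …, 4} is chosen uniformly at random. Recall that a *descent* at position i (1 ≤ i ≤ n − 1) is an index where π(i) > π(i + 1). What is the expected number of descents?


Write X = Σ X_I over i = 1, …, 3, with X_I the indicator of one descent.
There are 3 indicators.
For each fixed i, the pair (π(i), π(i+1)) is a uniformly random ordered pair of distinct values from {1, …, 4}; by symmetry P[π(i) > π(i+1)] = 1/2.
By linearity: E[X] = 3 · (1/2) = (4 − 1) · (1/2) = 3/2 ≈ 1.50000.

E[X] = 3/2 = 1.50000.


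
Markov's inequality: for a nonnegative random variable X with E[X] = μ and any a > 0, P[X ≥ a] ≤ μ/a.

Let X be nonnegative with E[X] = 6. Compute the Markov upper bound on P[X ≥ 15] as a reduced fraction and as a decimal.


μ = E[X] = 6, a = 15.
Markov: P[X ≥ 15] ≤ μ/a = (6)/15 = 2/5.
Numerically: ≈ 0.4000.
(Since a = 15 > μ = 6.0000, the bound 2/5 is < 1 and informative.)

P[X ≥ 15] ≤ 2/5 ≈ 0.4000.


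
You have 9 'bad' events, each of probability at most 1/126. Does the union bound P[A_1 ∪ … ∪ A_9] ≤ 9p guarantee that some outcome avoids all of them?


Union bound: P[∪_{i=1}^{9} A_i] ≤ Σ_i P[A_i] ≤ 9·p = 9·(1/126) = 1/14.
Numerically: 1/14 ≈ 0.0714.
Is 1/14 < 1? YES.
Since P[∪ A_i] ≤ 1/14 < 1, the complement has P[∩ A_i^c] ≥ 1 − 1/14 = 13/14 > 0, so some outcome avoids every A_i.

9·p = 1/14 ≈ 0.0714; existence CERTIFIED by the union bound.


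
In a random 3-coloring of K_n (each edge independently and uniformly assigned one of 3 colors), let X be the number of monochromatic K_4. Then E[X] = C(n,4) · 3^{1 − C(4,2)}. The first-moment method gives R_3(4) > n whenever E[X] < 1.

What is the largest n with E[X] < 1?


We need C(n, 4) · 3^{1 − 6} < 1, i.e. C(n, 4) < 3^{6 − 1} = 243.
Check values of n near the boundary:
  n = 4: C(4, 4) = 1; 1 < 243? YES
  n = 5: C(5, 4) = 5; 5 < 243? YES
  n = 6: C(6, 4) = 15; 15 < 243? YES
  n = 7: C(7, 4) = 35; 35 < 243? YES
  n = 8: C(8, 4) = 70; 70 < 243? YES
  n = 9: C(9, 4) = 126; 126 < 243? YES
  n = 10: C(10, 4) = 210; 210 < 243? YES
  n = 11: C(11, 4) = 330; 330 < 243? NO
  n = 12: C(12, 4) = 495; 495 < 243? NO
The largest n with C(n, 4) < 243 is n = 10 (where E[X] = 70/81 ≈ 0.8641975). Hence R_3(4) > 10, i.e. R_3(4) ≥ 11.

Largest n = 10; hence R_3(4) > 10.


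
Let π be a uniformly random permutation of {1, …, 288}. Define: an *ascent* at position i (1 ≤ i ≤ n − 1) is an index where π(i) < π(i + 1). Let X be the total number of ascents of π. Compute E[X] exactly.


Write X = Σ X_I over i = 1, …, 287, with X_I the indicator of one ascent.
There are 287 indicators.
For each fixed i, the pair (π(i), π(i+1)) is a uniformly random ordered pair of distinct values from {1, …, 288}; by symmetry P[π(i) < π(i+1)] = 1/2.
By linearity: E[X] = 287 · (1/2) = (288 − 1) · (1/2) = 287/2 ≈ 143.50000.

E[X] = 287/2 = 143.50000.


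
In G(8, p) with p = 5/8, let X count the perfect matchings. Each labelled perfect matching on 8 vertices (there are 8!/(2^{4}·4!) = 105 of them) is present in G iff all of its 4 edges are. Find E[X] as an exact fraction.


K_8 has 8!/(2^{4}·4!) = 105 labelled perfect matchings.
For each such perfect matching H, let X_H = 1 if all 4 edges of H are present in G. Then P[X_H = 1] = p^{4} = (5/8)^{4} = 625/4096.
By linearity of expectation: E[X] = Σ_H E[X_H] = 105 · p^{4} = 105 · 625/4096 = 65625/4096.
Numerically: E[X] ≈ 16.0217.

E[X] = 105 · (5/8)^{4} = 65625/4096 ≈ 16.0217.


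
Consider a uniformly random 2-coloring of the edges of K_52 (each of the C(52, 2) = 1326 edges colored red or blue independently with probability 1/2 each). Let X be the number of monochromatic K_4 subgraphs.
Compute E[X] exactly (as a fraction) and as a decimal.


Let X = Σ_S X_S over the C(52, 4) = 270725 subsets S of size 4, where X_S = 1 if the K_4 on S is monochromatic.
For a fixed S, the K_4 on S has C(4, 2) = 6 edges. P[all 6 edges red] = (1/2)^6, and likewise for blue, so P[monochromatic] = 2·(1/2)^6 = 2^{1 − 6} = 1/32.
By linearity: E[X] = C(52, 4) · 2^{1 − 6} = 270725 · 1/32 = 270725/32.
Numerically: E[X] ≈ 8460.156250.

E[X] = C(52,4)·2^(1−C(4,2)) = 270725/32 ≈ 8460.156250.


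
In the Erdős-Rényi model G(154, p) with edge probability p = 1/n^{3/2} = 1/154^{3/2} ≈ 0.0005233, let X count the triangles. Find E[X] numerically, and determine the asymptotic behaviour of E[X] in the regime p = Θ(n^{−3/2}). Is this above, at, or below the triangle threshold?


Number of potential triangles: C(154, 3) = 596904.
Each occurs with probability p³ ≈ (0.0005233)³ ≈ 1.432705e-10.
By linearity: E[X] = C(154, 3)·p³ ≈ 596904 · 1.432705e-10 ≈ 0.0001.
Since α = 3/2 > 1, p = c/n^{3/2} = o(1/n) is below the triangle threshold p ~ 1/n. Asymptotically E[X] ~ (c³/6)·n^{3(1−α)} = (1³/6)·n^{-1.5} → 0, so by Markov's inequality G has no triangles w.h.p.

E[X] ≈ 0.0001; in regime p = Θ(1/n^{3/2}) E[X] tends to 0 (below the triangle threshold p ~ 1/n).


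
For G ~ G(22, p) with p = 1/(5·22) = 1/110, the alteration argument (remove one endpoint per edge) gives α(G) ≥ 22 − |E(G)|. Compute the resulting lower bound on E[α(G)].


E[|E(G)|] = C(22, 2)·p = 231 · (1/110) = 21/10.
E[α(G)] ≥ n − E[|E(G)|] = 22 − 21/10 = 199/10.
Numerically: ≈ 19.900.
(This is only a lower bound; the true E[α(G)] may be larger.)

E[α(G)] ≥ 199/10 ≈ 19.900.


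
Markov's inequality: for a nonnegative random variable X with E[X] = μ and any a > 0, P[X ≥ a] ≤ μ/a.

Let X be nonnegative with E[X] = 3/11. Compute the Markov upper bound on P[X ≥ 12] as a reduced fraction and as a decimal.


μ = E[X] = 3/11, a = 12.
Markov: P[X ≥ 12] ≤ μ/a = (3/11)/12 = 1/44.
Numerically: ≈ 0.02273.
(Since a = 12 > μ = 0.27273, the bound 1/44 is < 1 and informative.)

P[X ≥ 12] ≤ 1/44 ≈ 0.02273.


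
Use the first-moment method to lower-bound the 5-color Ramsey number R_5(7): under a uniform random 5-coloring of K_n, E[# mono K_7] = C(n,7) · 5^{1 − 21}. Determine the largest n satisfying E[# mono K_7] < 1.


We need C(n, 7) · 5^{1 − 21} < 1, i.e. C(n, 7) < 5^{21 − 1} = 95367431640625.
Check values of n near the boundary:
  n = 336: C(336, 7) = 90079147136880; 90079147136880 < 95367431640625? YES
  n = 337: C(337, 7) = 91989916924632; 91989916924632 < 95367431640625? YES
  n = 338: C(338, 7) = 93935323022736; 93935323022736 < 95367431640625? YES
  n = 339: C(339, 7) = 95915887062372; 95915887062372 < 95367431640625? NO
The largest n with C(n, 7) < 95367431640625 is n = 338 (where E[X] = 93935323022736/95367431640625 ≈ 0.984983). Hence R_5(7) > 338, i.e. R_5(7) ≥ 339.

Largest n = 338; hence R_5(7) > 338.


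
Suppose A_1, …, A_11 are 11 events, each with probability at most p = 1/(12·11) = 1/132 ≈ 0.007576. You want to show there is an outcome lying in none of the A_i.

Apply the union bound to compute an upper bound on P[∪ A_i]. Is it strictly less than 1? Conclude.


Union bound: P[∪_{i=1}^{11} A_i] ≤ Σ_i P[A_i] ≤ 11·p = 11·(1/132) = 1/12.
Numerically: 1/12 ≈ 0.083333.
Is 1/12 < 1? YES.
Since P[∪ A_i] ≤ 1/12 < 1, the complement has P[∩ A_i^c] ≥ 1 − 1/12 = 11/12 > 0, so some outcome avoids every A_i.

11·p = 1/12 ≈ 0.083333; existence CERTIFIED by the union bound.


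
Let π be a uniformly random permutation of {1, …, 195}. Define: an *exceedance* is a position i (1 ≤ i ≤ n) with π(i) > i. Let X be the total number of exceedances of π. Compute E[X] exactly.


Write X = Σ_{i=1}^{195} X_i, where X_i = 1_{π(i) > i}.
For each fixed i, π(i) is uniform over {1, …, 195} (marginal of a uniform permutation), so P[π(i) > i] = (n − i)/n. Summing: Σ_{i=1}^{195} (n − i)/n = (0 + 1 + … + 194)/195 = 195(195 − 1)/(2·195) = (195 − 1)/2.
Hence E[X] = Σ_{i=1}^{195} (195 − i)/195 = 97 ≈ 97.00000.

E[X] = 97 = 97.00000.


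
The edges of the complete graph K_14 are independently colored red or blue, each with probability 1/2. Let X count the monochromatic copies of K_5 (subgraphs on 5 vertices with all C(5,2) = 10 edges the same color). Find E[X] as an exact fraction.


Let X = Σ_S X_S over the C(14, 5) = 2002 subsets S of size 5, where X_S = 1 if the K_5 on S is monochromatic.
For a fixed S, the K_5 on S has C(5, 2) = 10 edges. P[all 10 edges red] = (1/2)^10, and likewise for blue, so P[monochromatic] = 2·(1/2)^10 = 2^{1 − 10} = 1/512.
By linearity of expectation: E[X] = C(14, 5) · 2^{1 − 10} = 2002 · 1/512 = 1001/256.
Numerically: E[X] ≈ 3.910156.

E[X] = C(14,5)·2^(1−C(5,2)) = 1001/256 ≈ 3.910156.


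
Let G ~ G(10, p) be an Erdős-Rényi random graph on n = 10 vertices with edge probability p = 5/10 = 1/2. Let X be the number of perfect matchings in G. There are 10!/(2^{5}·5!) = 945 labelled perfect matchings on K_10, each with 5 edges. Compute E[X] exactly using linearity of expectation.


K_10 has 10!/(2^{5}·5!) = 945 labelled perfect matchings.
For each such perfect matching H, let X_H = 1 if all 5 edges of H are present in G. Then P[X_H = 1] = p^{5} = (1/2)^{5} = 1/32.
Summing the indicators: E[X] = Σ_H E[X_H] = 945 · p^{5} = 945 · 1/32 = 945/32.
Numerically: E[X] ≈ 29.5312.

E[X] = 945 · (1/2)^{5} = 945/32 ≈ 29.5312.


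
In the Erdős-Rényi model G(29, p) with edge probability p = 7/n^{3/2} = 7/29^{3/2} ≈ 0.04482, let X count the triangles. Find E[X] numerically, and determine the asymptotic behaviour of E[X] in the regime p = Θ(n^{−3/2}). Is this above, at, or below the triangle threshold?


Number of potential triangles: C(29, 3) = 3654.
Each occurs with probability p³ ≈ (0.04482)³ ≈ 9.005403e-05.
By linearity: E[X] = C(29, 3)·p³ ≈ 3654 · 9.005403e-05 ≈ 0.3291.
Since α = 3/2 > 1, p = c/n^{3/2} = o(1/n) is below the triangle threshold p ~ 1/n. Asymptotically E[X] ~ (c³/6)·n^{3(1−α)} = (7³/6)·n^{-1.5} → 0, so by Markov's inequality G has no triangles w.h.p.

E[X] ≈ 0.3291; in regime p = Θ(1/n^{3/2}) E[X] tends to 0 (below the triangle threshold p ~ 1/n).


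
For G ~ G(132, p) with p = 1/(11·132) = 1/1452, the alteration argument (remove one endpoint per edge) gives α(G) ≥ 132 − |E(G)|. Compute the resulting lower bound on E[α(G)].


E[|E(G)|] = C(132, 2)·p = 8646 · (1/1452) = 131/22.
E[α(G)] ≥ n − E[|E(G)|] = 132 − 131/22 = 2773/22.
Numerically: ≈ 126.045455.
(This is only a lower bound; the true E[α(G)] may be larger.)

E[α(G)] ≥ 2773/22 ≈ 126.045455.


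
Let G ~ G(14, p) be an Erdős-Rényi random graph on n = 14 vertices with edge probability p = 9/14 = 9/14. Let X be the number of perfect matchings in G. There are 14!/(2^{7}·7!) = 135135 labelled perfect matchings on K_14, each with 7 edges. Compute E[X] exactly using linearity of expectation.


K_14 has 14!/(2^{7}·7!) = 135135 labelled perfect matchings.
For each such perfect matching H, let X_H = 1 if all 7 edges of H are present in G. Then P[X_H = 1] = p^{7} = (9/14)^{7} = 4782969/105413504.
By linearity: E[X] = Σ_H E[X_H] = 135135 · p^{7} = 135135 · 4782969/105413504 = 92335216545/15059072.
Numerically: E[X] ≈ 6.13e+03.

E[X] = 135135 · (9/14)^{7} = 92335216545/15059072 ≈ 6.13e+03.


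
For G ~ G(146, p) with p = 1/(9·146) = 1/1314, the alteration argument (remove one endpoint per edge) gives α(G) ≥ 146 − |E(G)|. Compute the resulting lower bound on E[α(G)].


E[|E(G)|] = C(146, 2)·p = 10585 · (1/1314) = 145/18.
E[α(G)] ≥ n − E[|E(G)|] = 146 − 145/18 = 2483/18.
Numerically: ≈ 137.94444.
(This is only a lower bound; the true E[α(G)] may be larger.)

E[α(G)] ≥ 2483/18 ≈ 137.94444.


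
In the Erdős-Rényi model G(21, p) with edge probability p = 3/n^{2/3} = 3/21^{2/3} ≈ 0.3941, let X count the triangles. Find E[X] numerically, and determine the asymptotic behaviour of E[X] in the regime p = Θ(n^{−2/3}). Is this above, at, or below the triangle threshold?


Number of potential triangles: C(21, 3) = 1330.
Each occurs with probability p³ ≈ (0.3941)³ ≈ 6.122449e-02.
By linearity: E[X] = C(21, 3)·p³ ≈ 1330 · 6.122449e-02 ≈ 81.4286.
Since α = 2/3 < 1, p = c/n^{2/3} ≫ 1/n is above the triangle threshold p ~ 1/n. Asymptotically E[X] ~ (c³/6)·n^{3(1−α)} = (3³/6)·n^{1} → ∞; triangles are abundant w.h.p.

E[X] ≈ 81.4286; in regime p = Θ(1/n^{2/3}) E[X] diverges (above the triangle threshold p ~ 1/n).


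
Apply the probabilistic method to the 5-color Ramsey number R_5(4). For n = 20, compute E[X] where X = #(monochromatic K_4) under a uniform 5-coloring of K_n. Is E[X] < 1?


E[X] = C(20, 4) · 5^{1 − 6} = 4845 · 5^{−5} = 4845/3125.
As a reduced fraction: E[X] = 969/625 ≈ 1.550400.
Is E[X] < 1? NO.
Since E[X] ≥ 1, the first-moment bound is inconclusive at n = 20; it does NOT by itself certify R_5(4) > 20.

E[X] = 969/625 ≈ 1.550400; E[X] ≥ 1; first-moment method inconclusive here.


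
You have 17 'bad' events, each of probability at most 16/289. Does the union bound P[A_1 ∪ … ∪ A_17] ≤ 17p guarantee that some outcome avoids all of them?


Union bound: P[∪_{i=1}^{17} A_i] ≤ Σ_i P[A_i] ≤ 17·p = 17·(16/289) = 16/17.
Numerically: 16/17 ≈ 0.94118.
Is 16/17 < 1? YES.
Since P[∪ A_i] ≤ 16/17 < 1, the complement has P[∩ A_i^c] ≥ 1 − 16/17 = 1/17 > 0, so some outcome avoids every A_i.

17·p = 16/17 ≈ 0.94118; existence CERTIFIED by the union bound.


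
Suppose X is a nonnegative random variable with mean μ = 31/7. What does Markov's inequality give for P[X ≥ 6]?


μ = E[X] = 31/7, a = 6.
Markov: P[X ≥ 6] ≤ μ/a = (31/7)/6 = 31/42.
Numerically: ≈ 0.738.
(Since a = 6 > μ = 4.429, the bound 31/42 is < 1 and informative.)

P[X ≥ 6] ≤ 31/42 ≈ 0.738.


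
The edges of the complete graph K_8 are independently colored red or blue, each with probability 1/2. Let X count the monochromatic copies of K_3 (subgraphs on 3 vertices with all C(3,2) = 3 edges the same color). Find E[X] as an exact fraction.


Let X = Σ_S X_S over the C(8, 3) = 56 subsets S of size 3, where X_S = 1 if the K_3 on S is monochromatic.
For a fixed S, the K_3 on S has C(3, 2) = 3 edges. P[all 3 edges red] = (1/2)^3, and likewise for blue, so P[monochromatic] = 2·(1/2)^3 = 2^{1 − 3} = 1/4.
Summing: E[X] = C(8, 3) · 2^{1 − 3} = 56 · 1/4 = 14.
Numerically: E[X] ≈ 14.0000.

E[X] = C(8,3)·2^(1−C(3,2)) = 14 ≈ 14.0000.


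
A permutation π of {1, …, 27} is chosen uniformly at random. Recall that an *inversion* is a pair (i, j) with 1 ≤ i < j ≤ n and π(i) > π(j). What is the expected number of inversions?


Write X = Σ X_I over the C(27, 2) = 351 pairs i < j, with X_I the indicator of one inversion.
There are 351 indicators.
For each fixed pair i < j, the values π(i) and π(j) are two distinct elements of {1, …, 27} in uniformly random order; by symmetry P[π(i) > π(j)] = 1/2.
By linearity: E[X] = 351 · (1/2) = C(27, 2) · (1/2) = 351/2 = 351/2 ≈ 175.50000.

E[X] = 351/2 = 175.50000.


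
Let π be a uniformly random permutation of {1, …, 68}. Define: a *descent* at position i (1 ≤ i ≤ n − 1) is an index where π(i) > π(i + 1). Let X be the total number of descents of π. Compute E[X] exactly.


Write X = Σ X_I over i = 1, …, 67, with X_I the indicator of one descent.
There are 67 indicators.
For each fixed i, the pair (π(i), π(i+1)) is a uniformly random ordered pair of distinct values from {1, …, 68}; by symmetry P[π(i) > π(i+1)] = 1/2.
By linearity: E[X] = 67 · (1/2) = (68 − 1) · (1/2) = 67/2 ≈ 33.50000.

E[X] = 67/2 = 33.50000.


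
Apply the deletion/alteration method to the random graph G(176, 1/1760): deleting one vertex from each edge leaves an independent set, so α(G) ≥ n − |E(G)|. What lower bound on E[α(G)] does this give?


E[|E(G)|] = C(176, 2)·p = 15400 · (1/1760) = 35/4.
E[α(G)] ≥ n − E[|E(G)|] = 176 − 35/4 = 669/4.
Numerically: ≈ 167.25000.
(This is only a lower bound; the true E[α(G)] may be larger.)

E[α(G)] ≥ 669/4 ≈ 167.25000.


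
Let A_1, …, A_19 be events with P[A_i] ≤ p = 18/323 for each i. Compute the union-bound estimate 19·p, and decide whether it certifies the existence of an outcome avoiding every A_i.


Union bound: P[∪_{i=1}^{19} A_i] ≤ Σ_i P[A_i] ≤ 19·p = 19·(18/323) = 18/17.
Numerically: 18/17 ≈ 1.059.
Is 18/17 < 1? NO.
Since the bound 18/17 is ≥ 1, the union bound is uninformative here; it does NOT by itself certify existence.

19·p = 18/17 ≈ 1.059; existence NOT certified by the union bound.


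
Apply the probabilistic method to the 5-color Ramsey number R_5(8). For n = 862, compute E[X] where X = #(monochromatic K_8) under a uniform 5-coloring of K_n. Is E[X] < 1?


E[X] = C(862, 8) · 5^{1 − 28} = 7317951015318931845 · 5^{−27} = 7317951015318931845/7450580596923828125.
As a reduced fraction: E[X] = 1463590203063786369/1490116119384765625 ≈ 0.98220.
Is E[X] < 1? YES.
Since E[X] < 1, there exists a 5-coloring of K_{862} with no monochromatic K_8; hence R_5(8) > 862.

E[X] = 1463590203063786369/1490116119384765625 ≈ 0.98220; E[X] < 1, so R_5(8) > 862.


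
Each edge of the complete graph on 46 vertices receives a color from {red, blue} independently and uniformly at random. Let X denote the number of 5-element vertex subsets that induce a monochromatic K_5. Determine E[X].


Let X = Σ_S X_S over the C(46, 5) = 1370754 subsets S of size 5, where X_S = 1 if the K_5 on S is monochromatic.
For a fixed S, the K_5 on S has C(5, 2) = 10 edges. P[all 10 edges red] = (1/2)^10, and likewise for blue, so P[monochromatic] = 2·(1/2)^10 = 2^{1 − 10} = 1/512.
By linearity of expectation: E[X] = C(46, 5) · 2^{1 − 10} = 1370754 · 1/512 = 685377/256.
Numerically: E[X] ≈ 2677.25391.

E[X] = C(46,5)·2^(1−C(5,2)) = 685377/256 ≈ 2677.25391.


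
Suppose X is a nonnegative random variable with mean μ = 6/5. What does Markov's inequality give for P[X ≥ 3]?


μ = E[X] = 6/5, a = 3.
Markov: P[X ≥ 3] ≤ μ/a = (6/5)/3 = 2/5.
Numerically: ≈ 0.4000.
(Since a = 3 > μ = 1.2000, the bound 2/5 is < 1 and informative.)

P[X ≥ 3] ≤ 2/5 ≈ 0.4000.


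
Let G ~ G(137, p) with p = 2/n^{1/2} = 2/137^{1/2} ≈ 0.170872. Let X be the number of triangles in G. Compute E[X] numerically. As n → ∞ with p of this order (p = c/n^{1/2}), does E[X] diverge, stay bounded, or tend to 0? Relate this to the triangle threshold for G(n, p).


Number of potential triangles: C(137, 3) = 419220.
Each occurs with probability p³ ≈ (0.170872)³ ≈ 4.98894983e-03.
By linearity: E[X] = C(137, 3)·p³ ≈ 419220 · 4.98894983e-03 ≈ 2091.467546.
Since α = 1/2 < 1, p = c/n^{1/2} ≫ 1/n is above the triangle threshold p ~ 1/n. Asymptotically E[X] ~ (c³/6)·n^{3(1−α)} = (2³/6)·n^{1.5} → ∞; triangles are abundant w.h.p.

E[X] ≈ 2091.467546; in regime p = Θ(1/n^{1/2}) E[X] diverges (above the triangle threshold p ~ 1/n).


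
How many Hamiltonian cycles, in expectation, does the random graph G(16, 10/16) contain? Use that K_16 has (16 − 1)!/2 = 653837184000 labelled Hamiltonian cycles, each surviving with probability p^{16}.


K_16 has (16 − 1)!/2 = 653837184000 labelled Hamiltonian cycles.
For each such Hamiltonian cycle H, let X_H = 1 if all 16 edges of H are present in G. Then P[X_H = 1] = p^{16} = (5/8)^{16} = 152587890625/281474976710656.
By linearity of expectation: E[X] = Σ_H E[X_H] = 653837184000 · p^{16} = 653837184000 · 152587890625/281474976710656 = 97429332733154296875/274877906944.
Numerically: E[X] ≈ 3.5445e+08.

E[X] = 653837184000 · (5/8)^{16} = 97429332733154296875/274877906944 ≈ 3.5445e+08.


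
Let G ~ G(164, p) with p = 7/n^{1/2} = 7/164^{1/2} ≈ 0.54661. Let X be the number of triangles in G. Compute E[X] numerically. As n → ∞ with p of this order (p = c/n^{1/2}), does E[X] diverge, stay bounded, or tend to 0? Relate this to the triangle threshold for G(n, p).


Number of potential triangles: C(164, 3) = 721764.
Each occurs with probability p³ ≈ (0.54661)³ ≈ 1.6331585e-01.
By linearity: E[X] = C(164, 3)·p³ ≈ 721764 · 1.6331585e-01 ≈ 117875.50452.
Since α = 1/2 < 1, p = c/n^{1/2} ≫ 1/n is above the triangle threshold p ~ 1/n. Asymptotically E[X] ~ (c³/6)·n^{3(1−α)} = (7³/6)·n^{1.5} → ∞; triangles are abundant w.h.p.

E[X] ≈ 117875.50452; in regime p = Θ(1/n^{1/2}) E[X] diverges (above the triangle threshold p ~ 1/n).


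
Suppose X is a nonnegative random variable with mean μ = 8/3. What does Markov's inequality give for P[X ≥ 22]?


μ = E[X] = 8/3, a = 22.
Markov: P[X ≥ 22] ≤ μ/a = (8/3)/22 = 4/33.
Numerically: ≈ 0.1212.
(Since a = 22 > μ = 2.6667, the bound 4/33 is < 1 and informative.)

P[X ≥ 22] ≤ 4/33 ≈ 0.1212.


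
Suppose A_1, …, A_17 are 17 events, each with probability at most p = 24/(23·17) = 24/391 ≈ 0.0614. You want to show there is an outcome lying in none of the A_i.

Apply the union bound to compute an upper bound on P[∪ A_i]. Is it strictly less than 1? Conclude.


Union bound: P[∪_{i=1}^{17} A_i] ≤ Σ_i P[A_i] ≤ 17·p = 17·(24/391) = 24/23.
Numerically: 24/23 ≈ 1.0435.
Is 24/23 < 1? NO.
Since the bound 24/23 is ≥ 1, the union bound is uninformative here; it does NOT by itself certify existence.

17·p = 24/23 ≈ 1.0435; existence NOT certified by the union bound.


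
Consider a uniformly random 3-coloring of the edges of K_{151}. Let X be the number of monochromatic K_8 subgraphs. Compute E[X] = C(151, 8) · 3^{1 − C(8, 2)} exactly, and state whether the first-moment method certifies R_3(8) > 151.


E[X] = C(151, 8) · 3^{1 − 28} = 5551321138650 · 3^{−27} = 5551321138650/7625597484987.
As a reduced fraction: E[X] = 616813459850/847288609443 ≈ 0.727985.
Is E[X] < 1? YES.
Since E[X] < 1, there exists a 3-coloring of K_{151} with no monochromatic K_8; hence R_3(8) > 151.

E[X] = 616813459850/847288609443 ≈ 0.727985; E[X] < 1, so R_3(8) > 151.


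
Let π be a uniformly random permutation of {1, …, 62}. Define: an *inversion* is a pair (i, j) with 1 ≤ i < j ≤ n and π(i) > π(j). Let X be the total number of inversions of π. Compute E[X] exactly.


Write X = Σ X_I over the C(62, 2) = 1891 pairs i < j, with X_I the indicator of one inversion.
There are 1891 indicators.
For each fixed pair i < j, the values π(i) and π(j) are two distinct elements of {1, …, 62} in uniformly random order; by symmetry P[π(i) > π(j)] = 1/2.
By linearity: E[X] = 1891 · (1/2) = C(62, 2) · (1/2) = 1891/2 = 1891/2 ≈ 945.500.

E[X] = 1891/2 = 945.500.


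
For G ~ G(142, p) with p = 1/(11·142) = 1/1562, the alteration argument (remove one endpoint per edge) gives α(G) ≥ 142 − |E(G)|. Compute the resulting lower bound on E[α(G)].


E[|E(G)|] = C(142, 2)·p = 10011 · (1/1562) = 141/22.
E[α(G)] ≥ n − E[|E(G)|] = 142 − 141/22 = 2983/22.
Numerically: ≈ 135.59091.
(This is only a lower bound; the true E[α(G)] may be larger.)

E[α(G)] ≥ 2983/22 ≈ 135.59091.


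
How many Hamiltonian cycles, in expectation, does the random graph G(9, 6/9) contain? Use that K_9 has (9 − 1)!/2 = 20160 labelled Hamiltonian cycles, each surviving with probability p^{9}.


K_9 has (9 − 1)!/2 = 20160 labelled Hamiltonian cycles.
For each such Hamiltonian cycle H, let X_H = 1 if all 9 edges of H are present in G. Then P[X_H = 1] = p^{9} = (2/3)^{9} = 512/19683.
By linearity: E[X] = Σ_H E[X_H] = 20160 · p^{9} = 20160 · 512/19683 = 1146880/2187.
Numerically: E[X] ≈ 524.408.

E[X] = 20160 · (2/3)^{9} = 1146880/2187 ≈ 524.408.


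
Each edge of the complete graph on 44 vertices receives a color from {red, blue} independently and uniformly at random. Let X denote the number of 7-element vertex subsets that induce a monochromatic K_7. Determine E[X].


Let X = Σ_S X_S over the C(44, 7) = 38320568 subsets S of size 7, where X_S = 1 if the K_7 on S is monochromatic.
For a fixed S, the K_7 on S has C(7, 2) = 21 edges. P[all 21 edges red] = (1/2)^21, and likewise for blue, so P[monochromatic] = 2·(1/2)^21 = 2^{1 − 21} = 1/1048576.
By linearity: E[X] = C(44, 7) · 2^{1 − 21} = 38320568 · 1/1048576 = 4790071/131072.
Numerically: E[X] ≈ 36.545341.

E[X] = C(44,7)·2^(1−C(7,2)) = 4790071/131072 ≈ 36.545341.


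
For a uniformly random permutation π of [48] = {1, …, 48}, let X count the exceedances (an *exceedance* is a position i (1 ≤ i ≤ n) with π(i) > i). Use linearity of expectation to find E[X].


Write X = Σ_{i=1}^{48} X_i, where X_i = 1_{π(i) > i}.
For each fixed i, π(i) is uniform over {1, …, 48} (marginal of a uniform permutation), so P[π(i) > i] = (n − i)/n. Summing: Σ_{i=1}^{48} (n − i)/n = (0 + 1 + … + 47)/48 = 48(48 − 1)/(2·48) = (48 − 1)/2.
Hence E[X] = Σ_{i=1}^{48} (48 − i)/48 = 47/2 ≈ 23.500.

E[X] = 47/2 = 23.500.


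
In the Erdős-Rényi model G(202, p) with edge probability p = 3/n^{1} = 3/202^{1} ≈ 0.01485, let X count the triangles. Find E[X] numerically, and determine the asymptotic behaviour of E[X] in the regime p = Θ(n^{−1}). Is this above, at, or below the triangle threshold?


Number of potential triangles: C(202, 3) = 1353400.
Each occurs with probability p³ ≈ (0.01485)³ ≈ 3.275742e-06.
By linearity: E[X] = C(202, 3)·p³ ≈ 1353400 · 3.275742e-06 ≈ 4.4334.
Here α = 1, so p = 3/n is exactly at the triangle threshold p ~ 1/n. Asymptotically E[X] → c³/6 = 3³/6 = 9/2 ≈ 4.5000, a bounded constant. In this regime the triangle count is asymptotically Poisson(c³/6).

E[X] ≈ 4.4334; in regime p = Θ(1/n^{1}) E[X] stays bounded (at the triangle threshold p ~ 1/n).


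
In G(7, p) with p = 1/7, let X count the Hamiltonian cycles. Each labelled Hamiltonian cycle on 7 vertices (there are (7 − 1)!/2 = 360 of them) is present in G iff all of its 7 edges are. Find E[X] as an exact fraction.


K_7 has (7 − 1)!/2 = 360 labelled Hamiltonian cycles.
For each such Hamiltonian cycle H, let X_H = 1 if all 7 edges of H are present in G. Then P[X_H = 1] = p^{7} = (1/7)^{7} = 1/823543.
By linearity of expectation: E[X] = Σ_H E[X_H] = 360 · p^{7} = 360 · 1/823543 = 360/823543.
Numerically: E[X] ≈ 0.00043714.

E[X] = 360 · (1/7)^{7} = 360/823543 ≈ 0.00043714.


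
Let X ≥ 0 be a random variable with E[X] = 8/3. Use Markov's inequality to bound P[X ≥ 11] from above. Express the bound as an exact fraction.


μ = E[X] = 8/3, a = 11.
Markov: P[X ≥ 11] ≤ μ/a = (8/3)/11 = 8/33.
Numerically: ≈ 0.242424.
(Since a = 11 > μ = 2.666667, the bound 8/33 is < 1 and informative.)

P[X ≥ 11] ≤ 8/33 ≈ 0.242424.


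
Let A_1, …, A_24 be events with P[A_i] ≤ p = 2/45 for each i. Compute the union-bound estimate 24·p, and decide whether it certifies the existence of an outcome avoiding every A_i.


Union bound: P[∪_{i=1}^{24} A_i] ≤ Σ_i P[A_i] ≤ 24·p = 24·(2/45) = 16/15.
Numerically: 16/15 ≈ 1.0667.
Is 16/15 < 1? NO.
Since the bound 16/15 is ≥ 1, the union bound is uninformative here; it does NOT by itself certify existence.

24·p = 16/15 ≈ 1.0667; existence NOT certified by the union bound.


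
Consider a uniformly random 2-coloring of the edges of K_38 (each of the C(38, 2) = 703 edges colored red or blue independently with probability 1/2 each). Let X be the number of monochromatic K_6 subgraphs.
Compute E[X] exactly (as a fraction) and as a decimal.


Let X = Σ_S X_S over the C(38, 6) = 2760681 subsets S of size 6, where X_S = 1 if the K_6 on S is monochromatic.
For a fixed S, the K_6 on S has C(6, 2) = 15 edges. P[all 15 edges red] = (1/2)^15, and likewise for blue, so P[monochromatic] = 2·(1/2)^15 = 2^{1 − 15} = 1/16384.
Summing: E[X] = C(38, 6) · 2^{1 − 15} = 2760681 · 1/16384 = 2760681/16384.
Numerically: E[X] ≈ 168.49860.

E[X] = C(38,6)·2^(1−C(6,2)) = 2760681/16384 ≈ 168.49860.


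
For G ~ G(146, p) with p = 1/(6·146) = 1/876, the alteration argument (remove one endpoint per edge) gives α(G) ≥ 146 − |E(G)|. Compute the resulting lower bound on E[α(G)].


E[|E(G)|] = C(146, 2)·p = 10585 · (1/876) = 145/12.
E[α(G)] ≥ n − E[|E(G)|] = 146 − 145/12 = 1607/12.
Numerically: ≈ 133.9167.
(This is only a lower bound; the true E[α(G)] may be larger.)

E[α(G)] ≥ 1607/12 ≈ 133.9167.


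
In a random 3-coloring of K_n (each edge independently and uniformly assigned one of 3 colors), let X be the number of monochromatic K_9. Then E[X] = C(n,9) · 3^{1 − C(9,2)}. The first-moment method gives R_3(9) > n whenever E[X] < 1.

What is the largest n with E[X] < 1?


We need C(n, 9) · 3^{1 − 36} < 1, i.e. C(n, 9) < 3^{36 − 1} = 50031545098999707.
Check values of n near the boundary:
  n = 299: C(299, 9) = 46610674441390059; 46610674441390059 < 50031545098999707? YES
  n = 300: C(300, 9) = 48052241692154700; 48052241692154700 < 50031545098999707? YES
  n = 301: C(301, 9) = 49533303936090975; 49533303936090975 < 50031545098999707? YES
  n = 302: C(302, 9) = 51054804739588650; 51054804739588650 < 50031545098999707? NO
The largest n with C(n, 9) < 50031545098999707 is n = 301 (where E[X] = 16511101312030325/16677181699666569 ≈ 0.99004). Hence R_3(9) > 301, i.e. R_3(9) ≥ 302.

Largest n = 301; hence R_3(9) > 301.


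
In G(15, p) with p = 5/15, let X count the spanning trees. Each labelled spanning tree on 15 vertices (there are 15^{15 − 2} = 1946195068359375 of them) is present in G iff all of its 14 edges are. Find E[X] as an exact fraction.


K_15 has 15^{15 − 2} = 1946195068359375 labelled spanning trees.
For each such spanning tree H, let X_H = 1 if all 14 edges of H are present in G. Then P[X_H = 1] = p^{14} = (1/3)^{14} = 1/4782969.
By linearity of expectation: E[X] = Σ_H E[X_H] = 1946195068359375 · p^{14} = 1946195068359375 · 1/4782969 = 1220703125/3.
Numerically: E[X] ≈ 4.069e+08.

E[X] = 1946195068359375 · (1/3)^{14} = 1220703125/3 ≈ 4.069e+08.


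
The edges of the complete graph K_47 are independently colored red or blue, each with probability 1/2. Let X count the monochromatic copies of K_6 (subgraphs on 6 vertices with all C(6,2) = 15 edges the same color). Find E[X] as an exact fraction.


Let X = Σ_S X_S over the C(47, 6) = 10737573 subsets S of size 6, where X_S = 1 if the K_6 on S is monochromatic.
For a fixed S, the K_6 on S has C(6, 2) = 15 edges. P[all 15 edges red] = (1/2)^15, and likewise for blue, so P[monochromatic] = 2·(1/2)^15 = 2^{1 − 15} = 1/16384.
By linearity of expectation: E[X] = C(47, 6) · 2^{1 − 15} = 10737573 · 1/16384 = 10737573/16384.
Numerically: E[X] ≈ 655.3694.

E[X] = C(47,6)·2^(1−C(6,2)) = 10737573/16384 ≈ 655.3694.


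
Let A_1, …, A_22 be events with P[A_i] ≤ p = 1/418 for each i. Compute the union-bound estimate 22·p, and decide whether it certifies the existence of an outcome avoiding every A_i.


Union bound: P[∪_{i=1}^{22} A_i] ≤ Σ_i P[A_i] ≤ 22·p = 22·(1/418) = 1/19.
Numerically: 1/19 ≈ 0.052632.
Is 1/19 < 1? YES.
Since P[∪ A_i] ≤ 1/19 < 1, the complement has P[∩ A_i^c] ≥ 1 − 1/19 = 18/19 > 0, so some outcome avoids every A_i.

22·p = 1/19 ≈ 0.052632; existence CERTIFIED by the union bound.


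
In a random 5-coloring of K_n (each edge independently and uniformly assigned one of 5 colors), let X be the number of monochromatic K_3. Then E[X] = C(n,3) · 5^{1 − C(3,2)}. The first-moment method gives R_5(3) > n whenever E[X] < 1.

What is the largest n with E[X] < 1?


We need C(n, 3) · 5^{1 − 3} < 1, i.e. C(n, 3) < 5^{3 − 1} = 25.
Check values of n near the boundary:
  n = 3: C(3, 3) = 1; 1 < 25? YES
  n = 4: C(4, 3) = 4; 4 < 25? YES
  n = 5: C(5, 3) = 10; 10 < 25? YES
  n = 6: C(6, 3) = 20; 20 < 25? YES
  n = 7: C(7, 3) = 35; 35 < 25? NO
The largest n with C(n, 3) < 25 is n = 6 (where E[X] = 4/5 ≈ 0.800). Hence R_5(3) > 6, i.e. R_5(3) ≥ 7.

Largest n = 6; hence R_5(3) > 6.


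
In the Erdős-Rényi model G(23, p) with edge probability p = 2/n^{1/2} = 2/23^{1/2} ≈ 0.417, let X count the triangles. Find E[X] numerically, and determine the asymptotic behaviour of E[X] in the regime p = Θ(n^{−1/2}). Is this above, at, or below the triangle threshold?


Number of potential triangles: C(23, 3) = 1771.
Each occurs with probability p³ ≈ (0.417)³ ≈ 7.25268e-02.
By linearity: E[X] = C(23, 3)·p³ ≈ 1771 · 7.25268e-02 ≈ 128.445.
Since α = 1/2 < 1, p = c/n^{1/2} ≫ 1/n is above the triangle threshold p ~ 1/n. Asymptotically E[X] ~ (c³/6)·n^{3(1−α)} = (2³/6)·n^{1.5} → ∞; triangles are abundant w.h.p.

E[X] ≈ 128.445; in regime p = Θ(1/n^{1/2}) E[X] diverges (above the triangle threshold p ~ 1/n).


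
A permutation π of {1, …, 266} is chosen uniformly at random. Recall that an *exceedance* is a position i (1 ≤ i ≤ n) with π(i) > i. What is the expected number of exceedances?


Write X = Σ_{i=1}^{266} X_i, where X_i = 1_{π(i) > i}.
For each fixed i, π(i) is uniform over {1, …, 266} (marginal of a uniform permutation), so P[π(i) > i] = (n − i)/n. Summing: Σ_{i=1}^{266} (n − i)/n = (0 + 1 + … + 265)/266 = 266(266 − 1)/(2·266) = (266 − 1)/2.
Hence E[X] = Σ_{i=1}^{266} (266 − i)/266 = 265/2 ≈ 132.500.

E[X] = 265/2 = 132.500.


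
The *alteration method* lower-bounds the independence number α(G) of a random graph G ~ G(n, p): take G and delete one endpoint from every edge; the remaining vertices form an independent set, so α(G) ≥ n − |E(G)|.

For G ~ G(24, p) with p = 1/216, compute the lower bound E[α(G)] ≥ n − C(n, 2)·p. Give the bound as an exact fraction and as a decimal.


E[|E(G)|] = C(24, 2)·p = 276 · (1/216) = 23/18.
E[α(G)] ≥ n − E[|E(G)|] = 24 − 23/18 = 409/18.
Numerically: ≈ 22.722.
(This is only a lower bound; the true E[α(G)] may be larger.)

E[α(G)] ≥ 409/18 ≈ 22.722.


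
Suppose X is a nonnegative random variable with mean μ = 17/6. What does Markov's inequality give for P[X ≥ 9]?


μ = E[X] = 17/6, a = 9.
Markov: P[X ≥ 9] ≤ μ/a = (17/6)/9 = 17/54.
Numerically: ≈ 0.314815.
(Since a = 9 > μ = 2.833333, the bound 17/54 is < 1 and informative.)

P[X ≥ 9] ≤ 17/54 ≈ 0.314815.


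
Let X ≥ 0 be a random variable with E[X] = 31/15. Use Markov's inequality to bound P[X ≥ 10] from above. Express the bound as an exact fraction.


μ = E[X] = 31/15, a = 10.
Markov: P[X ≥ 10] ≤ μ/a = (31/15)/10 = 31/150.
Numerically: ≈ 0.2067.
(Since a = 10 > μ = 2.0667, the bound 31/150 is < 1 and informative.)

P[X ≥ 10] ≤ 31/150 ≈ 0.2067.


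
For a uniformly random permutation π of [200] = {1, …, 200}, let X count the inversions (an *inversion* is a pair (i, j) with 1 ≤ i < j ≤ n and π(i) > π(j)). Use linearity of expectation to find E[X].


Write X = Σ X_I over the C(200, 2) = 19900 pairs i < j, with X_I the indicator of one inversion.
There are 19900 indicators.
For each fixed pair i < j, the values π(i) and π(j) are two distinct elements of {1, …, 200} in uniformly random order; by symmetry P[π(i) > π(j)] = 1/2.
By linearity: E[X] = 19900 · (1/2) = C(200, 2) · (1/2) = 19900/2 = 9950 ≈ 9950.0000.

E[X] = 9950 = 9950.0000.


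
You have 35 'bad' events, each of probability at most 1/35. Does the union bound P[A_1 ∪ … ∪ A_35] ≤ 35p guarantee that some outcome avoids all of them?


Union bound: P[∪_{i=1}^{35} A_i] ≤ Σ_i P[A_i] ≤ 35·p = 35·(1/35) = 1.
Numerically: 1 ≈ 1.0000.
Is 1 < 1? NO.
Since the bound 1 is ≥ 1, the union bound is uninformative here; it does NOT by itself certify existence.

35·p = 1 ≈ 1.0000; existence NOT certified by the union bound.


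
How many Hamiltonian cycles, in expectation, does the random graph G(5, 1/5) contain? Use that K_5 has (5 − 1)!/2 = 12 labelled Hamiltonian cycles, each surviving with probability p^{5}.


K_5 has (5 − 1)!/2 = 12 labelled Hamiltonian cycles.
For each such Hamiltonian cycle H, let X_H = 1 if all 5 edges of H are present in G. Then P[X_H = 1] = p^{5} = (1/5)^{5} = 1/3125.
By linearity of expectation: E[X] = Σ_H E[X_H] = 12 · p^{5} = 12 · 1/3125 = 12/3125.
Numerically: E[X] ≈ 0.00384.

E[X] = 12 · (1/5)^{5} = 12/3125 ≈ 0.00384.


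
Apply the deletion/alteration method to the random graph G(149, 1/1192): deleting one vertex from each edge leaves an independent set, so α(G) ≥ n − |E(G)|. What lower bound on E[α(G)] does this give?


E[|E(G)|] = C(149, 2)·p = 11026 · (1/1192) = 37/4.
E[α(G)] ≥ n − E[|E(G)|] = 149 − 37/4 = 559/4.
Numerically: ≈ 139.7500.
(This is only a lower bound; the true E[α(G)] may be larger.)

E[α(G)] ≥ 559/4 ≈ 139.7500.


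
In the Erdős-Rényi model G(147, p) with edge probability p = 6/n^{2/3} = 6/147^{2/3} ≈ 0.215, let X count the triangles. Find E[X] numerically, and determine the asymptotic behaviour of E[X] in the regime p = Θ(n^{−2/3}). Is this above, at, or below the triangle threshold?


Number of potential triangles: C(147, 3) = 518665.
Each occurs with probability p³ ≈ (0.215)³ ≈ 9.99584e-03.
By linearity: E[X] = C(147, 3)·p³ ≈ 518665 · 9.99584e-03 ≈ 5184.490.
Since α = 2/3 < 1, p = c/n^{2/3} ≫ 1/n is above the triangle threshold p ~ 1/n. Asymptotically E[X] ~ (c³/6)·n^{3(1−α)} = (6³/6)·n^{1} → ∞; triangles are abundant w.h.p.

E[X] ≈ 5184.490; in regime p = Θ(1/n^{2/3}) E[X] diverges (above the triangle threshold p ~ 1/n).
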